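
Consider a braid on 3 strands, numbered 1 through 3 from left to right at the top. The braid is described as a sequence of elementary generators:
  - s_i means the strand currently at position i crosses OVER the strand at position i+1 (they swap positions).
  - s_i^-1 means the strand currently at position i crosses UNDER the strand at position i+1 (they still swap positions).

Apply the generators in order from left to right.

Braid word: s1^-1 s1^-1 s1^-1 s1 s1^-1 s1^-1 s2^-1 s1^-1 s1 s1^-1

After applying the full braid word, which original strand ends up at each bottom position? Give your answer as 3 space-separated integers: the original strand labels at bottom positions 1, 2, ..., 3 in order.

Gen 1 (s1^-1): strand 1 crosses under strand 2. Perm now: [2 1 3]
Gen 2 (s1^-1): strand 2 crosses under strand 1. Perm now: [1 2 3]
Gen 3 (s1^-1): strand 1 crosses under strand 2. Perm now: [2 1 3]
Gen 4 (s1): strand 2 crosses over strand 1. Perm now: [1 2 3]
Gen 5 (s1^-1): strand 1 crosses under strand 2. Perm now: [2 1 3]
Gen 6 (s1^-1): strand 2 crosses under strand 1. Perm now: [1 2 3]
Gen 7 (s2^-1): strand 2 crosses under strand 3. Perm now: [1 3 2]
Gen 8 (s1^-1): strand 1 crosses under strand 3. Perm now: [3 1 2]
Gen 9 (s1): strand 3 crosses over strand 1. Perm now: [1 3 2]
Gen 10 (s1^-1): strand 1 crosses under strand 3. Perm now: [3 1 2]

Answer: 3 1 2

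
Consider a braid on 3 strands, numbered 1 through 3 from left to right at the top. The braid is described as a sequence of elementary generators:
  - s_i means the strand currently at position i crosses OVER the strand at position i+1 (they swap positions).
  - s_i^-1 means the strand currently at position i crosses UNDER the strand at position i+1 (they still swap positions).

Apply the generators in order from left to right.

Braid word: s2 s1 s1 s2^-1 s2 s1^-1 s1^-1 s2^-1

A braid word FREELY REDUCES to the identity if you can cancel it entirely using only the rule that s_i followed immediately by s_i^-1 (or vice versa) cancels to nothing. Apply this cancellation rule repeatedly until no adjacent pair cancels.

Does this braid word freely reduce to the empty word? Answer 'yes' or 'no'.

Answer: yes

Derivation:
Gen 1 (s2): push. Stack: [s2]
Gen 2 (s1): push. Stack: [s2 s1]
Gen 3 (s1): push. Stack: [s2 s1 s1]
Gen 4 (s2^-1): push. Stack: [s2 s1 s1 s2^-1]
Gen 5 (s2): cancels prior s2^-1. Stack: [s2 s1 s1]
Gen 6 (s1^-1): cancels prior s1. Stack: [s2 s1]
Gen 7 (s1^-1): cancels prior s1. Stack: [s2]
Gen 8 (s2^-1): cancels prior s2. Stack: []
Reduced word: (empty)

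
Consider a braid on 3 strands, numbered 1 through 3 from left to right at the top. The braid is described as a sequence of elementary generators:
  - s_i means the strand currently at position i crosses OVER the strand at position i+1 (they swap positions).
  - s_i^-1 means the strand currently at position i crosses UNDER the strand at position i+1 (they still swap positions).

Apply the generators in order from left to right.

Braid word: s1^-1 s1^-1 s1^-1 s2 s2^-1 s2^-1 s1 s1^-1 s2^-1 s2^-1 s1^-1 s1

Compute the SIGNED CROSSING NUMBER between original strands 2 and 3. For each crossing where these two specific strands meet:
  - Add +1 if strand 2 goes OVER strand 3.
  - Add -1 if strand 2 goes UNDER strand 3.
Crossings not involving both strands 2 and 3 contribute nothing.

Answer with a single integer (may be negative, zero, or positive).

Answer: 0

Derivation:
Gen 1: crossing 1x2. Both 2&3? no. Sum: 0
Gen 2: crossing 2x1. Both 2&3? no. Sum: 0
Gen 3: crossing 1x2. Both 2&3? no. Sum: 0
Gen 4: crossing 1x3. Both 2&3? no. Sum: 0
Gen 5: crossing 3x1. Both 2&3? no. Sum: 0
Gen 6: crossing 1x3. Both 2&3? no. Sum: 0
Gen 7: 2 over 3. Both 2&3? yes. Contrib: +1. Sum: 1
Gen 8: 3 under 2. Both 2&3? yes. Contrib: +1. Sum: 2
Gen 9: crossing 3x1. Both 2&3? no. Sum: 2
Gen 10: crossing 1x3. Both 2&3? no. Sum: 2
Gen 11: 2 under 3. Both 2&3? yes. Contrib: -1. Sum: 1
Gen 12: 3 over 2. Both 2&3? yes. Contrib: -1. Sum: 0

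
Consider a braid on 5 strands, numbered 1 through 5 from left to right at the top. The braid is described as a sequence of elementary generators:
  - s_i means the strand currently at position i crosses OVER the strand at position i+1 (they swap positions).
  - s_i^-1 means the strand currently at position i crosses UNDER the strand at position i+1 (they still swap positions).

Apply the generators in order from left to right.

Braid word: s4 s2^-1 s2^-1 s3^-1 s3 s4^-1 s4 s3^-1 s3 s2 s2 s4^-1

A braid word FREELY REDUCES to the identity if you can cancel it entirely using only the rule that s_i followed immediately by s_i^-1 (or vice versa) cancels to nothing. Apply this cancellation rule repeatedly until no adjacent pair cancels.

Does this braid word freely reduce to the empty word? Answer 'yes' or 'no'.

Gen 1 (s4): push. Stack: [s4]
Gen 2 (s2^-1): push. Stack: [s4 s2^-1]
Gen 3 (s2^-1): push. Stack: [s4 s2^-1 s2^-1]
Gen 4 (s3^-1): push. Stack: [s4 s2^-1 s2^-1 s3^-1]
Gen 5 (s3): cancels prior s3^-1. Stack: [s4 s2^-1 s2^-1]
Gen 6 (s4^-1): push. Stack: [s4 s2^-1 s2^-1 s4^-1]
Gen 7 (s4): cancels prior s4^-1. Stack: [s4 s2^-1 s2^-1]
Gen 8 (s3^-1): push. Stack: [s4 s2^-1 s2^-1 s3^-1]
Gen 9 (s3): cancels prior s3^-1. Stack: [s4 s2^-1 s2^-1]
Gen 10 (s2): cancels prior s2^-1. Stack: [s4 s2^-1]
Gen 11 (s2): cancels prior s2^-1. Stack: [s4]
Gen 12 (s4^-1): cancels prior s4. Stack: []
Reduced word: (empty)

Answer: yes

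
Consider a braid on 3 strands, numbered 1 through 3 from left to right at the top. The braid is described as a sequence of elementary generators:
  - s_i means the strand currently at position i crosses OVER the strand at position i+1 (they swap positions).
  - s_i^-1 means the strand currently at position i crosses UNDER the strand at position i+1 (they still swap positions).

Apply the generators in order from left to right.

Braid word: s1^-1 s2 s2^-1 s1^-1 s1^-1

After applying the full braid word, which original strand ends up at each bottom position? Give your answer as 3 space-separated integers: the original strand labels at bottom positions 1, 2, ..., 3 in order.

Answer: 2 1 3

Derivation:
Gen 1 (s1^-1): strand 1 crosses under strand 2. Perm now: [2 1 3]
Gen 2 (s2): strand 1 crosses over strand 3. Perm now: [2 3 1]
Gen 3 (s2^-1): strand 3 crosses under strand 1. Perm now: [2 1 3]
Gen 4 (s1^-1): strand 2 crosses under strand 1. Perm now: [1 2 3]
Gen 5 (s1^-1): strand 1 crosses under strand 2. Perm now: [2 1 3]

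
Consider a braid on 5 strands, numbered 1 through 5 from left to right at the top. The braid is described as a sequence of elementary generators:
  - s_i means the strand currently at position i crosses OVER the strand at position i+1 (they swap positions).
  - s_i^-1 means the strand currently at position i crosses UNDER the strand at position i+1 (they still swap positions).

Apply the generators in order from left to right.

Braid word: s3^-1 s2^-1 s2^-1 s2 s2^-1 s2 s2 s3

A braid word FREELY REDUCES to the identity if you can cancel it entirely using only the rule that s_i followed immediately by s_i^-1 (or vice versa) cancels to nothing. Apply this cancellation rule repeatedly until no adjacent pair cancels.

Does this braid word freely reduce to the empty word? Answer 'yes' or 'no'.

Answer: yes

Derivation:
Gen 1 (s3^-1): push. Stack: [s3^-1]
Gen 2 (s2^-1): push. Stack: [s3^-1 s2^-1]
Gen 3 (s2^-1): push. Stack: [s3^-1 s2^-1 s2^-1]
Gen 4 (s2): cancels prior s2^-1. Stack: [s3^-1 s2^-1]
Gen 5 (s2^-1): push. Stack: [s3^-1 s2^-1 s2^-1]
Gen 6 (s2): cancels prior s2^-1. Stack: [s3^-1 s2^-1]
Gen 7 (s2): cancels prior s2^-1. Stack: [s3^-1]
Gen 8 (s3): cancels prior s3^-1. Stack: []
Reduced word: (empty)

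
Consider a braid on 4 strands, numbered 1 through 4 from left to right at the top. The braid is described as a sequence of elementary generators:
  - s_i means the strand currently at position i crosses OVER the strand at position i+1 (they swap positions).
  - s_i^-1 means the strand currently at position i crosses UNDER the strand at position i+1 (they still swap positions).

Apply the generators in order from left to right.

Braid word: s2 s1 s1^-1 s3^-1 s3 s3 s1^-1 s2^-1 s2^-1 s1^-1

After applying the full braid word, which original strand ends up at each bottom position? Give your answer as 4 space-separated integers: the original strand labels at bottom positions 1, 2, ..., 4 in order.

Gen 1 (s2): strand 2 crosses over strand 3. Perm now: [1 3 2 4]
Gen 2 (s1): strand 1 crosses over strand 3. Perm now: [3 1 2 4]
Gen 3 (s1^-1): strand 3 crosses under strand 1. Perm now: [1 3 2 4]
Gen 4 (s3^-1): strand 2 crosses under strand 4. Perm now: [1 3 4 2]
Gen 5 (s3): strand 4 crosses over strand 2. Perm now: [1 3 2 4]
Gen 6 (s3): strand 2 crosses over strand 4. Perm now: [1 3 4 2]
Gen 7 (s1^-1): strand 1 crosses under strand 3. Perm now: [3 1 4 2]
Gen 8 (s2^-1): strand 1 crosses under strand 4. Perm now: [3 4 1 2]
Gen 9 (s2^-1): strand 4 crosses under strand 1. Perm now: [3 1 4 2]
Gen 10 (s1^-1): strand 3 crosses under strand 1. Perm now: [1 3 4 2]

Answer: 1 3 4 2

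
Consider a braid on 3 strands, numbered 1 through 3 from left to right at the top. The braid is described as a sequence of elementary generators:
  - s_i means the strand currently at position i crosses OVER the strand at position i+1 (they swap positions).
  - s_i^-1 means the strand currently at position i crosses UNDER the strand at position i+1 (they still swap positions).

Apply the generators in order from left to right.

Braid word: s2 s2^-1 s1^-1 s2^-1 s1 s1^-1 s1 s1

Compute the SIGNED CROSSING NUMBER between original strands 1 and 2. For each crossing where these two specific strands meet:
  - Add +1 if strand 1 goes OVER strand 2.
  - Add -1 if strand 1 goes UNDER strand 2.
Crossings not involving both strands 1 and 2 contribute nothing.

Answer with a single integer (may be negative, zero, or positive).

Gen 1: crossing 2x3. Both 1&2? no. Sum: 0
Gen 2: crossing 3x2. Both 1&2? no. Sum: 0
Gen 3: 1 under 2. Both 1&2? yes. Contrib: -1. Sum: -1
Gen 4: crossing 1x3. Both 1&2? no. Sum: -1
Gen 5: crossing 2x3. Both 1&2? no. Sum: -1
Gen 6: crossing 3x2. Both 1&2? no. Sum: -1
Gen 7: crossing 2x3. Both 1&2? no. Sum: -1
Gen 8: crossing 3x2. Both 1&2? no. Sum: -1

Answer: -1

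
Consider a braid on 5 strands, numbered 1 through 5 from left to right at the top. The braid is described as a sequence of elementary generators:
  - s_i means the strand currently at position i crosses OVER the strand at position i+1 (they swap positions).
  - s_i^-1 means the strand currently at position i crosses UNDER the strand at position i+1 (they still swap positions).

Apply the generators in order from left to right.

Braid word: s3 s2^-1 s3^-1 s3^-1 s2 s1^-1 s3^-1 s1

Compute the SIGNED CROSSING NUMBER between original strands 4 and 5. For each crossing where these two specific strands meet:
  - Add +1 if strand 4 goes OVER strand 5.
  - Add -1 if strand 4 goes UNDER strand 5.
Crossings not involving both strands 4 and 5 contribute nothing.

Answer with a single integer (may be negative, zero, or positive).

Gen 1: crossing 3x4. Both 4&5? no. Sum: 0
Gen 2: crossing 2x4. Both 4&5? no. Sum: 0
Gen 3: crossing 2x3. Both 4&5? no. Sum: 0
Gen 4: crossing 3x2. Both 4&5? no. Sum: 0
Gen 5: crossing 4x2. Both 4&5? no. Sum: 0
Gen 6: crossing 1x2. Both 4&5? no. Sum: 0
Gen 7: crossing 4x3. Both 4&5? no. Sum: 0
Gen 8: crossing 2x1. Both 4&5? no. Sum: 0

Answer: 0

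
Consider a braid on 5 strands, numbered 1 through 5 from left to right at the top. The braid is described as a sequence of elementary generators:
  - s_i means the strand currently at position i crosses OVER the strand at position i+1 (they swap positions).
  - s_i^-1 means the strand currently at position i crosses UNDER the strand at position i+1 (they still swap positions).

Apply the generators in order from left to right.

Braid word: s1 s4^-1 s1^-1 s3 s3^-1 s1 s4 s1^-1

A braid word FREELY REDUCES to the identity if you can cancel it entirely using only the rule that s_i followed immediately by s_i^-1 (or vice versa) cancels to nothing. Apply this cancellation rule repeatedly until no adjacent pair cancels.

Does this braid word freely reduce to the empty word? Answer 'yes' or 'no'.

Gen 1 (s1): push. Stack: [s1]
Gen 2 (s4^-1): push. Stack: [s1 s4^-1]
Gen 3 (s1^-1): push. Stack: [s1 s4^-1 s1^-1]
Gen 4 (s3): push. Stack: [s1 s4^-1 s1^-1 s3]
Gen 5 (s3^-1): cancels prior s3. Stack: [s1 s4^-1 s1^-1]
Gen 6 (s1): cancels prior s1^-1. Stack: [s1 s4^-1]
Gen 7 (s4): cancels prior s4^-1. Stack: [s1]
Gen 8 (s1^-1): cancels prior s1. Stack: []
Reduced word: (empty)

Answer: yes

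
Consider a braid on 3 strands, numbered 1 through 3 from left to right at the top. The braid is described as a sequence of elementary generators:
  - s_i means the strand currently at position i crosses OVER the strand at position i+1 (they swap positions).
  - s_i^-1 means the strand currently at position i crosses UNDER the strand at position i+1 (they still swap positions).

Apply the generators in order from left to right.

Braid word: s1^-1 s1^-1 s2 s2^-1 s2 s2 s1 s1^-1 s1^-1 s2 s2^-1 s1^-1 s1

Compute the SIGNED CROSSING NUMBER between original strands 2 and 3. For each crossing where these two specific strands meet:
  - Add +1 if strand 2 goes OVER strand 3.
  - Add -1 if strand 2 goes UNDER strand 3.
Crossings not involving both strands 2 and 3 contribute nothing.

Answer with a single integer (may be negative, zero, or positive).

Gen 1: crossing 1x2. Both 2&3? no. Sum: 0
Gen 2: crossing 2x1. Both 2&3? no. Sum: 0
Gen 3: 2 over 3. Both 2&3? yes. Contrib: +1. Sum: 1
Gen 4: 3 under 2. Both 2&3? yes. Contrib: +1. Sum: 2
Gen 5: 2 over 3. Both 2&3? yes. Contrib: +1. Sum: 3
Gen 6: 3 over 2. Both 2&3? yes. Contrib: -1. Sum: 2
Gen 7: crossing 1x2. Both 2&3? no. Sum: 2
Gen 8: crossing 2x1. Both 2&3? no. Sum: 2
Gen 9: crossing 1x2. Both 2&3? no. Sum: 2
Gen 10: crossing 1x3. Both 2&3? no. Sum: 2
Gen 11: crossing 3x1. Both 2&3? no. Sum: 2
Gen 12: crossing 2x1. Both 2&3? no. Sum: 2
Gen 13: crossing 1x2. Both 2&3? no. Sum: 2

Answer: 2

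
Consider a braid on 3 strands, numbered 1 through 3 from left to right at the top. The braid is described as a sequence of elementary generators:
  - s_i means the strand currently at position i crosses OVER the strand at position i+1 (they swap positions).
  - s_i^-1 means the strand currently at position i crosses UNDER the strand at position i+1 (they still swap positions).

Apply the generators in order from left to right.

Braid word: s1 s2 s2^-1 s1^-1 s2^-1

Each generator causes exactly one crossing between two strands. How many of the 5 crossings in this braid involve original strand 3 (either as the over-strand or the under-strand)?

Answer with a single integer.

Answer: 3

Derivation:
Gen 1: crossing 1x2. Involves strand 3? no. Count so far: 0
Gen 2: crossing 1x3. Involves strand 3? yes. Count so far: 1
Gen 3: crossing 3x1. Involves strand 3? yes. Count so far: 2
Gen 4: crossing 2x1. Involves strand 3? no. Count so far: 2
Gen 5: crossing 2x3. Involves strand 3? yes. Count so far: 3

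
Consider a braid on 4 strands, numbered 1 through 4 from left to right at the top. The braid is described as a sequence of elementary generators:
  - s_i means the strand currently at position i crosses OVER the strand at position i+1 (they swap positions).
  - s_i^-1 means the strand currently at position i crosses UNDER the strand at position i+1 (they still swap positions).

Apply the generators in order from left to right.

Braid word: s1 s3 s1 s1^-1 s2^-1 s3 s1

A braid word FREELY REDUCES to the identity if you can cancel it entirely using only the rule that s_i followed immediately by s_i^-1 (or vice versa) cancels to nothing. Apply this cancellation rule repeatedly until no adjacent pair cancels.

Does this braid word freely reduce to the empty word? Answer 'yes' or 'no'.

Answer: no

Derivation:
Gen 1 (s1): push. Stack: [s1]
Gen 2 (s3): push. Stack: [s1 s3]
Gen 3 (s1): push. Stack: [s1 s3 s1]
Gen 4 (s1^-1): cancels prior s1. Stack: [s1 s3]
Gen 5 (s2^-1): push. Stack: [s1 s3 s2^-1]
Gen 6 (s3): push. Stack: [s1 s3 s2^-1 s3]
Gen 7 (s1): push. Stack: [s1 s3 s2^-1 s3 s1]
Reduced word: s1 s3 s2^-1 s3 s1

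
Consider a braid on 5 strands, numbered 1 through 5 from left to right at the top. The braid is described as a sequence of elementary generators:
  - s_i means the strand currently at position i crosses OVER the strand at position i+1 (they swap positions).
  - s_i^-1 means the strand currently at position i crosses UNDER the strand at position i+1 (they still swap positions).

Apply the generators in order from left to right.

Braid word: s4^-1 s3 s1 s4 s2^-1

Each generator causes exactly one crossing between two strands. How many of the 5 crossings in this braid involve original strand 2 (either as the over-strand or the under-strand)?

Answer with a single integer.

Gen 1: crossing 4x5. Involves strand 2? no. Count so far: 0
Gen 2: crossing 3x5. Involves strand 2? no. Count so far: 0
Gen 3: crossing 1x2. Involves strand 2? yes. Count so far: 1
Gen 4: crossing 3x4. Involves strand 2? no. Count so far: 1
Gen 5: crossing 1x5. Involves strand 2? no. Count so far: 1

Answer: 1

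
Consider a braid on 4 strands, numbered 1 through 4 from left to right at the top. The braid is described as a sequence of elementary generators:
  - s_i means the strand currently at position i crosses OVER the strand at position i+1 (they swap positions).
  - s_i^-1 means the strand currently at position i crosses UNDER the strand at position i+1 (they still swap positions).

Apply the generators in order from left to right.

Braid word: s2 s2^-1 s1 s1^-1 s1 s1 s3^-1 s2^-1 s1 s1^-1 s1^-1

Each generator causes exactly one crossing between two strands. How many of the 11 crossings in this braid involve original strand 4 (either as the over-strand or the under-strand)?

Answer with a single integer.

Gen 1: crossing 2x3. Involves strand 4? no. Count so far: 0
Gen 2: crossing 3x2. Involves strand 4? no. Count so far: 0
Gen 3: crossing 1x2. Involves strand 4? no. Count so far: 0
Gen 4: crossing 2x1. Involves strand 4? no. Count so far: 0
Gen 5: crossing 1x2. Involves strand 4? no. Count so far: 0
Gen 6: crossing 2x1. Involves strand 4? no. Count so far: 0
Gen 7: crossing 3x4. Involves strand 4? yes. Count so far: 1
Gen 8: crossing 2x4. Involves strand 4? yes. Count so far: 2
Gen 9: crossing 1x4. Involves strand 4? yes. Count so far: 3
Gen 10: crossing 4x1. Involves strand 4? yes. Count so far: 4
Gen 11: crossing 1x4. Involves strand 4? yes. Count so far: 5

Answer: 5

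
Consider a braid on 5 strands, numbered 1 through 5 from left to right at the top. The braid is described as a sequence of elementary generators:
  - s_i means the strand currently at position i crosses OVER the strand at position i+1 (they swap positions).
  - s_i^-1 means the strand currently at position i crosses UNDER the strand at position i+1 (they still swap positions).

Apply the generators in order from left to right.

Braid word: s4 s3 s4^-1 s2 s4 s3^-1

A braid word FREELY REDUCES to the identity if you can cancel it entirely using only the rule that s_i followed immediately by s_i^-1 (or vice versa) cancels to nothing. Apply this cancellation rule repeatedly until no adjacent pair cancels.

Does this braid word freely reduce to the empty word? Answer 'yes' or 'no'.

Gen 1 (s4): push. Stack: [s4]
Gen 2 (s3): push. Stack: [s4 s3]
Gen 3 (s4^-1): push. Stack: [s4 s3 s4^-1]
Gen 4 (s2): push. Stack: [s4 s3 s4^-1 s2]
Gen 5 (s4): push. Stack: [s4 s3 s4^-1 s2 s4]
Gen 6 (s3^-1): push. Stack: [s4 s3 s4^-1 s2 s4 s3^-1]
Reduced word: s4 s3 s4^-1 s2 s4 s3^-1

Answer: no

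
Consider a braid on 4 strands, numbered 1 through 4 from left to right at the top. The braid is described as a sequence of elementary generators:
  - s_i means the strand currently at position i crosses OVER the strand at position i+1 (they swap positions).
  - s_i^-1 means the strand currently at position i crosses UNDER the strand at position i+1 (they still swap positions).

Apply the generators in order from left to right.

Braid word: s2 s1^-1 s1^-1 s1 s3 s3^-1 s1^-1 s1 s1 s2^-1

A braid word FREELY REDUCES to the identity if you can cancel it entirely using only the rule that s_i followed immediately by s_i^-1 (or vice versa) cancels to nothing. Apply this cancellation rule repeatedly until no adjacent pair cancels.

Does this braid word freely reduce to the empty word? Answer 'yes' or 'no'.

Answer: yes

Derivation:
Gen 1 (s2): push. Stack: [s2]
Gen 2 (s1^-1): push. Stack: [s2 s1^-1]
Gen 3 (s1^-1): push. Stack: [s2 s1^-1 s1^-1]
Gen 4 (s1): cancels prior s1^-1. Stack: [s2 s1^-1]
Gen 5 (s3): push. Stack: [s2 s1^-1 s3]
Gen 6 (s3^-1): cancels prior s3. Stack: [s2 s1^-1]
Gen 7 (s1^-1): push. Stack: [s2 s1^-1 s1^-1]
Gen 8 (s1): cancels prior s1^-1. Stack: [s2 s1^-1]
Gen 9 (s1): cancels prior s1^-1. Stack: [s2]
Gen 10 (s2^-1): cancels prior s2. Stack: []
Reduced word: (empty)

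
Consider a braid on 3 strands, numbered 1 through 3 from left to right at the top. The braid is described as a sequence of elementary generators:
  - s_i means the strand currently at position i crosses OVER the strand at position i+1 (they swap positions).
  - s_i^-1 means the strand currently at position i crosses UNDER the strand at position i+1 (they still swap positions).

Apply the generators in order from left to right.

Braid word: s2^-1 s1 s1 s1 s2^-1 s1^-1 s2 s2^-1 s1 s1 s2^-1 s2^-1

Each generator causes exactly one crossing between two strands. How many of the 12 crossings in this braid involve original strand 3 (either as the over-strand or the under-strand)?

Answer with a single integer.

Answer: 11

Derivation:
Gen 1: crossing 2x3. Involves strand 3? yes. Count so far: 1
Gen 2: crossing 1x3. Involves strand 3? yes. Count so far: 2
Gen 3: crossing 3x1. Involves strand 3? yes. Count so far: 3
Gen 4: crossing 1x3. Involves strand 3? yes. Count so far: 4
Gen 5: crossing 1x2. Involves strand 3? no. Count so far: 4
Gen 6: crossing 3x2. Involves strand 3? yes. Count so far: 5
Gen 7: crossing 3x1. Involves strand 3? yes. Count so far: 6
Gen 8: crossing 1x3. Involves strand 3? yes. Count so far: 7
Gen 9: crossing 2x3. Involves strand 3? yes. Count so far: 8
Gen 10: crossing 3x2. Involves strand 3? yes. Count so far: 9
Gen 11: crossing 3x1. Involves strand 3? yes. Count so far: 10
Gen 12: crossing 1x3. Involves strand 3? yes. Count so far: 11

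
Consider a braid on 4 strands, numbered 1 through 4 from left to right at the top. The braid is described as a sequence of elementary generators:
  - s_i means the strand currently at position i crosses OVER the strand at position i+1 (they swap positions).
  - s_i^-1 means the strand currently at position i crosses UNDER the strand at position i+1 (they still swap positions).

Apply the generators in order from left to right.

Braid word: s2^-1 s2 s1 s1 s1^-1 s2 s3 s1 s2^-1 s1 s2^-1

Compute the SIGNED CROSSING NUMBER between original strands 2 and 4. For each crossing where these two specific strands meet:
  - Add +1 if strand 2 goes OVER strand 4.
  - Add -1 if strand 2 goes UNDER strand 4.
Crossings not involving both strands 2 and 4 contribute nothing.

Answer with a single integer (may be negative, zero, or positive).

Answer: -1

Derivation:
Gen 1: crossing 2x3. Both 2&4? no. Sum: 0
Gen 2: crossing 3x2. Both 2&4? no. Sum: 0
Gen 3: crossing 1x2. Both 2&4? no. Sum: 0
Gen 4: crossing 2x1. Both 2&4? no. Sum: 0
Gen 5: crossing 1x2. Both 2&4? no. Sum: 0
Gen 6: crossing 1x3. Both 2&4? no. Sum: 0
Gen 7: crossing 1x4. Both 2&4? no. Sum: 0
Gen 8: crossing 2x3. Both 2&4? no. Sum: 0
Gen 9: 2 under 4. Both 2&4? yes. Contrib: -1. Sum: -1
Gen 10: crossing 3x4. Both 2&4? no. Sum: -1
Gen 11: crossing 3x2. Both 2&4? no. Sum: -1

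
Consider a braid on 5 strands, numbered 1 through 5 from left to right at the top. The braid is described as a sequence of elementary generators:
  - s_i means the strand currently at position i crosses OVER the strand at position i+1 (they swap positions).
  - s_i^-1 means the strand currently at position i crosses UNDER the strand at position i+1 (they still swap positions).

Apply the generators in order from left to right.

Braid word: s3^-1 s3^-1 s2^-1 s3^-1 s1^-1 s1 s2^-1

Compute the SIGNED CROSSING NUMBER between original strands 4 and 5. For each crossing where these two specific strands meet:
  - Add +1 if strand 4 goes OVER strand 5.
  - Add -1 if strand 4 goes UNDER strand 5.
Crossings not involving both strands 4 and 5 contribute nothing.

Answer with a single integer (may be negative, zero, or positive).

Gen 1: crossing 3x4. Both 4&5? no. Sum: 0
Gen 2: crossing 4x3. Both 4&5? no. Sum: 0
Gen 3: crossing 2x3. Both 4&5? no. Sum: 0
Gen 4: crossing 2x4. Both 4&5? no. Sum: 0
Gen 5: crossing 1x3. Both 4&5? no. Sum: 0
Gen 6: crossing 3x1. Both 4&5? no. Sum: 0
Gen 7: crossing 3x4. Both 4&5? no. Sum: 0

Answer: 0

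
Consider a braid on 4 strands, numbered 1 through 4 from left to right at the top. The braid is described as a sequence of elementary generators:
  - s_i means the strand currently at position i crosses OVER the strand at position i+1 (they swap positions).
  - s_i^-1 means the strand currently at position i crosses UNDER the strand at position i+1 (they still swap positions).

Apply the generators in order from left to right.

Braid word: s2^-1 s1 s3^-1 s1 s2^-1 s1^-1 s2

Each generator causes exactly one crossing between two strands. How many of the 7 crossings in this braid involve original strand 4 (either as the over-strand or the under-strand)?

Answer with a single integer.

Answer: 3

Derivation:
Gen 1: crossing 2x3. Involves strand 4? no. Count so far: 0
Gen 2: crossing 1x3. Involves strand 4? no. Count so far: 0
Gen 3: crossing 2x4. Involves strand 4? yes. Count so far: 1
Gen 4: crossing 3x1. Involves strand 4? no. Count so far: 1
Gen 5: crossing 3x4. Involves strand 4? yes. Count so far: 2
Gen 6: crossing 1x4. Involves strand 4? yes. Count so far: 3
Gen 7: crossing 1x3. Involves strand 4? no. Count so far: 3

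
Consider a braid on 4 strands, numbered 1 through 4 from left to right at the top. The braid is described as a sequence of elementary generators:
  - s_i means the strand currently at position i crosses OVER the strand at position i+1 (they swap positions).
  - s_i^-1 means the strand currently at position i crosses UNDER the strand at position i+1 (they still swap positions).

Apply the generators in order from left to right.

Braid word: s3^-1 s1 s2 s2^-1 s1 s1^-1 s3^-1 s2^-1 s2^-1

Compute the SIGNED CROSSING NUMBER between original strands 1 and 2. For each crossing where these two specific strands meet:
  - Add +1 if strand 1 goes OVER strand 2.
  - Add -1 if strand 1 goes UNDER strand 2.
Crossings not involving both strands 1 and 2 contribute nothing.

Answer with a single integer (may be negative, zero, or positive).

Gen 1: crossing 3x4. Both 1&2? no. Sum: 0
Gen 2: 1 over 2. Both 1&2? yes. Contrib: +1. Sum: 1
Gen 3: crossing 1x4. Both 1&2? no. Sum: 1
Gen 4: crossing 4x1. Both 1&2? no. Sum: 1
Gen 5: 2 over 1. Both 1&2? yes. Contrib: -1. Sum: 0
Gen 6: 1 under 2. Both 1&2? yes. Contrib: -1. Sum: -1
Gen 7: crossing 4x3. Both 1&2? no. Sum: -1
Gen 8: crossing 1x3. Both 1&2? no. Sum: -1
Gen 9: crossing 3x1. Both 1&2? no. Sum: -1

Answer: -1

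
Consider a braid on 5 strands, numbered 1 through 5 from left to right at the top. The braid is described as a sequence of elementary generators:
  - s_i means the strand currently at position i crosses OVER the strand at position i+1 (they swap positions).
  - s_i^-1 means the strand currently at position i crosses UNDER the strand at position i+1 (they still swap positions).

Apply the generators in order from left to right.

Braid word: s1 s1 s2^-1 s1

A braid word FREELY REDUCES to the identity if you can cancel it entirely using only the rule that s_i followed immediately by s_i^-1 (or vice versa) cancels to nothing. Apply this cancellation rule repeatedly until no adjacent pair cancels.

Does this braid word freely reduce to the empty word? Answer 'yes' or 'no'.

Answer: no

Derivation:
Gen 1 (s1): push. Stack: [s1]
Gen 2 (s1): push. Stack: [s1 s1]
Gen 3 (s2^-1): push. Stack: [s1 s1 s2^-1]
Gen 4 (s1): push. Stack: [s1 s1 s2^-1 s1]
Reduced word: s1 s1 s2^-1 s1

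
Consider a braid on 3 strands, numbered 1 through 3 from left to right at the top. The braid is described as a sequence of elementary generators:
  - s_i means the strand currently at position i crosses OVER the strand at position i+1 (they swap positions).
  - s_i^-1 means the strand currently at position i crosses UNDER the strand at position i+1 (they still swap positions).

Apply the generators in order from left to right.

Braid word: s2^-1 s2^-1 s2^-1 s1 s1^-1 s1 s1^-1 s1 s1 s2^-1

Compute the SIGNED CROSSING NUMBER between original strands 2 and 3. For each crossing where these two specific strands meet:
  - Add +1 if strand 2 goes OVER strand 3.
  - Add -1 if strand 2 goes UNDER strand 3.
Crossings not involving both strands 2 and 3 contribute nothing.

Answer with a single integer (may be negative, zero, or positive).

Answer: 0

Derivation:
Gen 1: 2 under 3. Both 2&3? yes. Contrib: -1. Sum: -1
Gen 2: 3 under 2. Both 2&3? yes. Contrib: +1. Sum: 0
Gen 3: 2 under 3. Both 2&3? yes. Contrib: -1. Sum: -1
Gen 4: crossing 1x3. Both 2&3? no. Sum: -1
Gen 5: crossing 3x1. Both 2&3? no. Sum: -1
Gen 6: crossing 1x3. Both 2&3? no. Sum: -1
Gen 7: crossing 3x1. Both 2&3? no. Sum: -1
Gen 8: crossing 1x3. Both 2&3? no. Sum: -1
Gen 9: crossing 3x1. Both 2&3? no. Sum: -1
Gen 10: 3 under 2. Both 2&3? yes. Contrib: +1. Sum: 0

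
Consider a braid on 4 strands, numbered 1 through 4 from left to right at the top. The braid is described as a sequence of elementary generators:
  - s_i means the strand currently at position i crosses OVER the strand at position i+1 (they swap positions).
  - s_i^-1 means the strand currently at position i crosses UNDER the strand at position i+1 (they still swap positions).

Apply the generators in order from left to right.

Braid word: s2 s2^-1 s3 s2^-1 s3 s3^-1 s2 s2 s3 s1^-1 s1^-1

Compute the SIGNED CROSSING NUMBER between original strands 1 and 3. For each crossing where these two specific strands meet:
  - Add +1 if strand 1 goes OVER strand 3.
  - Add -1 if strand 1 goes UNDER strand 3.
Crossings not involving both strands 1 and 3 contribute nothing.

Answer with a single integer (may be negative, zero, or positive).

Answer: 0

Derivation:
Gen 1: crossing 2x3. Both 1&3? no. Sum: 0
Gen 2: crossing 3x2. Both 1&3? no. Sum: 0
Gen 3: crossing 3x4. Both 1&3? no. Sum: 0
Gen 4: crossing 2x4. Both 1&3? no. Sum: 0
Gen 5: crossing 2x3. Both 1&3? no. Sum: 0
Gen 6: crossing 3x2. Both 1&3? no. Sum: 0
Gen 7: crossing 4x2. Both 1&3? no. Sum: 0
Gen 8: crossing 2x4. Both 1&3? no. Sum: 0
Gen 9: crossing 2x3. Both 1&3? no. Sum: 0
Gen 10: crossing 1x4. Both 1&3? no. Sum: 0
Gen 11: crossing 4x1. Both 1&3? no. Sum: 0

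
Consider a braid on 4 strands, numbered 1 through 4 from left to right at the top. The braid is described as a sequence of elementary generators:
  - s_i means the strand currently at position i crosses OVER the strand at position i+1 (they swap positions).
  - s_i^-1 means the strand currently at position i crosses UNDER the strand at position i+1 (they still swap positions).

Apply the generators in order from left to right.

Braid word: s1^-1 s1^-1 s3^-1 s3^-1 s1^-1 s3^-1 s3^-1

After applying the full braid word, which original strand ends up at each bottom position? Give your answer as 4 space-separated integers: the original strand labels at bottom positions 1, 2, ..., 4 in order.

Gen 1 (s1^-1): strand 1 crosses under strand 2. Perm now: [2 1 3 4]
Gen 2 (s1^-1): strand 2 crosses under strand 1. Perm now: [1 2 3 4]
Gen 3 (s3^-1): strand 3 crosses under strand 4. Perm now: [1 2 4 3]
Gen 4 (s3^-1): strand 4 crosses under strand 3. Perm now: [1 2 3 4]
Gen 5 (s1^-1): strand 1 crosses under strand 2. Perm now: [2 1 3 4]
Gen 6 (s3^-1): strand 3 crosses under strand 4. Perm now: [2 1 4 3]
Gen 7 (s3^-1): strand 4 crosses under strand 3. Perm now: [2 1 3 4]

Answer: 2 1 3 4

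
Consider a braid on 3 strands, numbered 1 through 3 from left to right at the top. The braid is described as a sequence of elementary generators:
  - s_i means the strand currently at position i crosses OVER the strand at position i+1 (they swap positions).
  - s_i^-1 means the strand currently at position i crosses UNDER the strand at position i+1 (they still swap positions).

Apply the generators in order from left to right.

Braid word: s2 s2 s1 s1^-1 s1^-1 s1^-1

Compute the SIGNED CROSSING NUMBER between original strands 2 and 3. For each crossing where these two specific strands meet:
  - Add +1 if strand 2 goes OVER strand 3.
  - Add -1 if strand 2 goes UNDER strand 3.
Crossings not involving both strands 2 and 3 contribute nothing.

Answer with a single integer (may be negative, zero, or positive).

Answer: 0

Derivation:
Gen 1: 2 over 3. Both 2&3? yes. Contrib: +1. Sum: 1
Gen 2: 3 over 2. Both 2&3? yes. Contrib: -1. Sum: 0
Gen 3: crossing 1x2. Both 2&3? no. Sum: 0
Gen 4: crossing 2x1. Both 2&3? no. Sum: 0
Gen 5: crossing 1x2. Both 2&3? no. Sum: 0
Gen 6: crossing 2x1. Both 2&3? no. Sum: 0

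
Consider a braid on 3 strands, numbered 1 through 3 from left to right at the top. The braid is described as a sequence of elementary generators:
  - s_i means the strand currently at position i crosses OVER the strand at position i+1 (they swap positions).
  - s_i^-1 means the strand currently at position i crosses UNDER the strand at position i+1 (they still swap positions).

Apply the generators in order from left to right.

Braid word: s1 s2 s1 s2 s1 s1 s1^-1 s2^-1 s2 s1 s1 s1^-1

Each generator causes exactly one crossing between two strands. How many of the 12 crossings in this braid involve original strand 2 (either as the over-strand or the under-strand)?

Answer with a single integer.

Answer: 5

Derivation:
Gen 1: crossing 1x2. Involves strand 2? yes. Count so far: 1
Gen 2: crossing 1x3. Involves strand 2? no. Count so far: 1
Gen 3: crossing 2x3. Involves strand 2? yes. Count so far: 2
Gen 4: crossing 2x1. Involves strand 2? yes. Count so far: 3
Gen 5: crossing 3x1. Involves strand 2? no. Count so far: 3
Gen 6: crossing 1x3. Involves strand 2? no. Count so far: 3
Gen 7: crossing 3x1. Involves strand 2? no. Count so far: 3
Gen 8: crossing 3x2. Involves strand 2? yes. Count so far: 4
Gen 9: crossing 2x3. Involves strand 2? yes. Count so far: 5
Gen 10: crossing 1x3. Involves strand 2? no. Count so far: 5
Gen 11: crossing 3x1. Involves strand 2? no. Count so far: 5
Gen 12: crossing 1x3. Involves strand 2? no. Count so far: 5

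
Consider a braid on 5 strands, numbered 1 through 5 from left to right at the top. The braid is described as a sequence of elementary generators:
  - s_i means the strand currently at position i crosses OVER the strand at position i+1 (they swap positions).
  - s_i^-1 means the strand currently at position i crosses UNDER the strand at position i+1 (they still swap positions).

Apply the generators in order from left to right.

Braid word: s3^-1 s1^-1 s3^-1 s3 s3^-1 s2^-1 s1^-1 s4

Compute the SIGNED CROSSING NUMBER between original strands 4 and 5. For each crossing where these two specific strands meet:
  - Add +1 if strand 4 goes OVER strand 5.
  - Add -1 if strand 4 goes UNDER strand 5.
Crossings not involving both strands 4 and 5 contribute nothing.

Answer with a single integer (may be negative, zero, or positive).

Answer: 1

Derivation:
Gen 1: crossing 3x4. Both 4&5? no. Sum: 0
Gen 2: crossing 1x2. Both 4&5? no. Sum: 0
Gen 3: crossing 4x3. Both 4&5? no. Sum: 0
Gen 4: crossing 3x4. Both 4&5? no. Sum: 0
Gen 5: crossing 4x3. Both 4&5? no. Sum: 0
Gen 6: crossing 1x3. Both 4&5? no. Sum: 0
Gen 7: crossing 2x3. Both 4&5? no. Sum: 0
Gen 8: 4 over 5. Both 4&5? yes. Contrib: +1. Sum: 1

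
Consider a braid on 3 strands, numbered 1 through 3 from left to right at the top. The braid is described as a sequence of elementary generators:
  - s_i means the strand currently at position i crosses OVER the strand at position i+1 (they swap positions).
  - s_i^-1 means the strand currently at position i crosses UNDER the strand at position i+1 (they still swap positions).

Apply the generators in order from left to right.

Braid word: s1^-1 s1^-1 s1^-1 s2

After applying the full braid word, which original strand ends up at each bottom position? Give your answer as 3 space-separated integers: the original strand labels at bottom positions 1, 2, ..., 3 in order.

Gen 1 (s1^-1): strand 1 crosses under strand 2. Perm now: [2 1 3]
Gen 2 (s1^-1): strand 2 crosses under strand 1. Perm now: [1 2 3]
Gen 3 (s1^-1): strand 1 crosses under strand 2. Perm now: [2 1 3]
Gen 4 (s2): strand 1 crosses over strand 3. Perm now: [2 3 1]

Answer: 2 3 1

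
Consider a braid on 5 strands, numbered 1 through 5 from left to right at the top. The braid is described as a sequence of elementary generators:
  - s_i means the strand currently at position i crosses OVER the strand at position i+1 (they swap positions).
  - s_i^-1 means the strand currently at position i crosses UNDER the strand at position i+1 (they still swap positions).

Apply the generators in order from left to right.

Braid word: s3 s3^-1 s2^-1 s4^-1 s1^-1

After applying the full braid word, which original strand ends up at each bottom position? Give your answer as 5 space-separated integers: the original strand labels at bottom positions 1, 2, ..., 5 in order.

Gen 1 (s3): strand 3 crosses over strand 4. Perm now: [1 2 4 3 5]
Gen 2 (s3^-1): strand 4 crosses under strand 3. Perm now: [1 2 3 4 5]
Gen 3 (s2^-1): strand 2 crosses under strand 3. Perm now: [1 3 2 4 5]
Gen 4 (s4^-1): strand 4 crosses under strand 5. Perm now: [1 3 2 5 4]
Gen 5 (s1^-1): strand 1 crosses under strand 3. Perm now: [3 1 2 5 4]

Answer: 3 1 2 5 4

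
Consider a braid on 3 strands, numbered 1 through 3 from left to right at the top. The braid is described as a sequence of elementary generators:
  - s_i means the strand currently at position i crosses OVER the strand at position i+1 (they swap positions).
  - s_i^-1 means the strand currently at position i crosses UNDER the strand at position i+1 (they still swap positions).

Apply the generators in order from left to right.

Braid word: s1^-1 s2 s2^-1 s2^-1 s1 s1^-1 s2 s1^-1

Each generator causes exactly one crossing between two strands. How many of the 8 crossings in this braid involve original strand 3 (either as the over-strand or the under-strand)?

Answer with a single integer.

Answer: 6

Derivation:
Gen 1: crossing 1x2. Involves strand 3? no. Count so far: 0
Gen 2: crossing 1x3. Involves strand 3? yes. Count so far: 1
Gen 3: crossing 3x1. Involves strand 3? yes. Count so far: 2
Gen 4: crossing 1x3. Involves strand 3? yes. Count so far: 3
Gen 5: crossing 2x3. Involves strand 3? yes. Count so far: 4
Gen 6: crossing 3x2. Involves strand 3? yes. Count so far: 5
Gen 7: crossing 3x1. Involves strand 3? yes. Count so far: 6
Gen 8: crossing 2x1. Involves strand 3? no. Count so far: 6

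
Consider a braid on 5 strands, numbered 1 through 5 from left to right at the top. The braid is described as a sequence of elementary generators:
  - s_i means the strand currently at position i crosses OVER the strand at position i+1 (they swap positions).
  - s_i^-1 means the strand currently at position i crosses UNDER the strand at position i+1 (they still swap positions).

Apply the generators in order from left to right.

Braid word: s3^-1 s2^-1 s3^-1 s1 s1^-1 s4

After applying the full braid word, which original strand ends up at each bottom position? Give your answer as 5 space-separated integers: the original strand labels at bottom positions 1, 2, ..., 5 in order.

Answer: 1 4 3 5 2

Derivation:
Gen 1 (s3^-1): strand 3 crosses under strand 4. Perm now: [1 2 4 3 5]
Gen 2 (s2^-1): strand 2 crosses under strand 4. Perm now: [1 4 2 3 5]
Gen 3 (s3^-1): strand 2 crosses under strand 3. Perm now: [1 4 3 2 5]
Gen 4 (s1): strand 1 crosses over strand 4. Perm now: [4 1 3 2 5]
Gen 5 (s1^-1): strand 4 crosses under strand 1. Perm now: [1 4 3 2 5]
Gen 6 (s4): strand 2 crosses over strand 5. Perm now: [1 4 3 5 2]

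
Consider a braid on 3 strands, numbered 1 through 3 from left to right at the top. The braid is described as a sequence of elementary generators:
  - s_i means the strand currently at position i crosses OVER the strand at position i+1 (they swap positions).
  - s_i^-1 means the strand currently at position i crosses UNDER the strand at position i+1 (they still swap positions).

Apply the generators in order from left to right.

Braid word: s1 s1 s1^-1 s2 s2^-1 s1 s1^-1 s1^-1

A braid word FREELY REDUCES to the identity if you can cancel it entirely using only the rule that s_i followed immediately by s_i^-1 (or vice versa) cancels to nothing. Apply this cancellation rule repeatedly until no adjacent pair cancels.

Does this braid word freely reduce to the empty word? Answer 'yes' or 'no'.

Gen 1 (s1): push. Stack: [s1]
Gen 2 (s1): push. Stack: [s1 s1]
Gen 3 (s1^-1): cancels prior s1. Stack: [s1]
Gen 4 (s2): push. Stack: [s1 s2]
Gen 5 (s2^-1): cancels prior s2. Stack: [s1]
Gen 6 (s1): push. Stack: [s1 s1]
Gen 7 (s1^-1): cancels prior s1. Stack: [s1]
Gen 8 (s1^-1): cancels prior s1. Stack: []
Reduced word: (empty)

Answer: yes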